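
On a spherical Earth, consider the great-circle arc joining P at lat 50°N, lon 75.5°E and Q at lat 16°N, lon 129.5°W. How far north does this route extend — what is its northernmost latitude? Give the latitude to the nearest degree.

The great circle lies in the plane with unit normal n̂ = (p₁ × p₂)/|p₁ × p₂|.
Here n̂_z ≈ +0.279; the vertex latitude is φ_max = arccos|n̂_z| ≈ 73.8°.
Check via Clairaut: cos φ_max = |cos φ₁| · sin C = cos(50.0°)·sin(25.7°) ≈ 0.279, again giving ≈ 73.8°.

≈ 74°N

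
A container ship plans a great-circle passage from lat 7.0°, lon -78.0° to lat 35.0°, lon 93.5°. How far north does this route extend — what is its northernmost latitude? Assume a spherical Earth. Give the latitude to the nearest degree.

The great circle lies in the plane with unit normal n̂ = (p₁ × p₂)/|p₁ × p₂|.
Here n̂_z ≈ +0.177; the vertex latitude is φ_max = arccos|n̂_z| ≈ 79.8°.
Check via Clairaut: cos φ_max = |cos φ₁| · sin C = cos(7.0°)·sin(10.3°) ≈ 0.177, again giving ≈ 79.8°.

≈ 80°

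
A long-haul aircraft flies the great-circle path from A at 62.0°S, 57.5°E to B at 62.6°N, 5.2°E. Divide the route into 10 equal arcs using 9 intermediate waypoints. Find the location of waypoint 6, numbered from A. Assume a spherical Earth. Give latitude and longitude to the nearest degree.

Write both endpoints as unit vectors p₁, p₂ with components (cos φ cos λ, cos φ sin λ, sin φ).
The central angle between the endpoints is δ = arccos(p₁·p₂) ≈ 2.281 rad (130.7°).
Interpolate at f = 6/10 with slerp weights a = sin((1−f)δ)/sin δ ≈ 1.043, b = sin(fδ)/sin δ ≈ 1.292.
p = a·p₁ + b·p₂ ≈ (0.855, 0.467, 0.226); φ = arcsin(p_z) ≈ 13.06°, λ = atan2(p_y, p_x) ≈ 28.63°.

≈ 13°N, 29°E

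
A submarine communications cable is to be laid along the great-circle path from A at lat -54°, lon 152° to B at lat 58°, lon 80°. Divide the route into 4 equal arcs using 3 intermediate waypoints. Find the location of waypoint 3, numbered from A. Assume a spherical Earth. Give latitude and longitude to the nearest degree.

Write both endpoints as unit vectors p₁, p₂ with components (cos φ cos λ, cos φ sin λ, sin φ).
The central angle between the endpoints is δ = arccos(p₁·p₂) ≈ 2.202 rad (126.1°).
Interpolate at f = 3/4 with slerp weights a = sin((1−f)δ)/sin δ ≈ 0.648, b = sin(fδ)/sin δ ≈ 1.234.
p = a·p₁ + b·p₂ ≈ (-0.223, 0.823, 0.523); φ = arcsin(p_z) ≈ 31.52°, λ = atan2(p_y, p_x) ≈ 105.13°.

≈ lat 32°, lon 105°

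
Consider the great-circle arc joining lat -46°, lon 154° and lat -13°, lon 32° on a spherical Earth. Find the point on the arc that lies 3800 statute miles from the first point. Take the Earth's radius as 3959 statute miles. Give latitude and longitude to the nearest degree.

Write both endpoints as unit vectors p₁, p₂ with components (cos φ cos λ, cos φ sin λ, sin φ).
The central angle between the endpoints is δ = arccos(p₁·p₂) ≈ 1.769 rad (101.4°). The total great-circle distance is δ·R ≈ 1.769 × 3959 ≈ 7003 mi, so the target fraction is f = 3800/7003 ≈ 0.543.
Interpolate at f ≈ 0.543 with slerp weights a = sin((1−f)δ)/sin δ ≈ 0.738, b = sin(fδ)/sin δ ≈ 0.835.
p = a·p₁ + b·p₂ ≈ (0.229, 0.656, -0.719); φ = arcsin(p_z) ≈ -45.96°, λ = atan2(p_y, p_x) ≈ 70.72°.

≈ lat -46°, lon 71°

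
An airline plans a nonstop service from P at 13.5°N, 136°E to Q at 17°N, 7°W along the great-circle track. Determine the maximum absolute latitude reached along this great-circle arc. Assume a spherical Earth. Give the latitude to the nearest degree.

≈ 41°N

The great circle lies in the plane with unit normal n̂ = (p₁ × p₂)/|p₁ × p₂|.
Here n̂_z ≈ -0.758; the vertex latitude is φ_max = arccos|n̂_z| ≈ 40.7°.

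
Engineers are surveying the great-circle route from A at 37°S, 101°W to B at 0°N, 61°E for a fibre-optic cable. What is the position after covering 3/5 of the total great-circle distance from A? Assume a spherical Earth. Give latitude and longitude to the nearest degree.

Convert each endpoint to a unit vector on the sphere (x = cos φ cos λ, y = cos φ sin λ, z = sin φ).
The central angle between the endpoints is δ = arccos(p₁·p₂) ≈ 2.433 rad (139.4°).
Interpolate at f = 3/5 with slerp weights a = sin((1−f)δ)/sin δ ≈ 1.271, b = sin(fδ)/sin δ ≈ 1.528.
p = a·p₁ + b·p₂ ≈ (0.547, 0.340, -0.765); φ = arcsin(p_z) ≈ -49.90°, λ = atan2(p_y, p_x) ≈ 31.85°.

≈ 50°S, 32°E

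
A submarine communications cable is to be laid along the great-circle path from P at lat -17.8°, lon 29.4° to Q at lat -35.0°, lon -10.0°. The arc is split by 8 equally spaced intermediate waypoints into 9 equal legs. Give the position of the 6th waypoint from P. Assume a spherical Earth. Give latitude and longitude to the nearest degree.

≈ lat -31°, lon 5°

From cos δ = sin φ₁ sin φ₂ + cos φ₁ cos φ₂ cos Δλ, the central angle is δ ≈ 0.679 rad (38.9°).
Interpolate at f = 6/9 with slerp weights a = sin((1−f)δ)/sin δ ≈ 0.357, b = sin(fδ)/sin δ ≈ 0.696.
p = a·p₁ + b·p₂ ≈ (0.858, 0.068, -0.509); φ = arcsin(p_z) ≈ -30.58°, λ = atan2(p_y, p_x) ≈ 4.53°.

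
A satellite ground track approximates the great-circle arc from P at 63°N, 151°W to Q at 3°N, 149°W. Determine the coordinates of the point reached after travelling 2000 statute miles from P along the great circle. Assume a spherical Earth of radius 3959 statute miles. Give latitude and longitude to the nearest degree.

≈ 34°N, 150°W

From cos δ = sin φ₁ sin φ₂ + cos φ₁ cos φ₂ cos Δλ, the central angle is δ ≈ 1.048 rad (60.0°). The total great-circle distance is δ·R ≈ 1.048 × 3959 ≈ 4147 mi, so the target fraction is f = 2000/4147 ≈ 0.482.
Interpolate at f ≈ 0.482 with slerp weights a = sin((1−f)δ)/sin δ ≈ 0.596, b = sin(fδ)/sin δ ≈ 0.559.
p = a·p₁ + b·p₂ ≈ (-0.715, -0.419, 0.560); φ = arcsin(p_z) ≈ 34.07°, λ = atan2(p_y, p_x) ≈ -149.65°.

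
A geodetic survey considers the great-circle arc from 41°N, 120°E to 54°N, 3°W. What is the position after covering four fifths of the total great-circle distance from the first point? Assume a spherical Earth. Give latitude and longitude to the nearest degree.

≈ 63°N, 19°E

Convert each endpoint to a unit vector on the sphere (x = cos φ cos λ, y = cos φ sin λ, z = sin φ).
The central angle between the endpoints is δ = arccos(p₁·p₂) ≈ 1.277 rad (73.2°).
Interpolate at f = 4/5 with slerp weights a = sin((1−f)δ)/sin δ ≈ 0.264, b = sin(fδ)/sin δ ≈ 0.891.
p = a·p₁ + b·p₂ ≈ (0.423, 0.145, 0.894); φ = arcsin(p_z) ≈ 63.41°, λ = atan2(p_y, p_x) ≈ 18.92°.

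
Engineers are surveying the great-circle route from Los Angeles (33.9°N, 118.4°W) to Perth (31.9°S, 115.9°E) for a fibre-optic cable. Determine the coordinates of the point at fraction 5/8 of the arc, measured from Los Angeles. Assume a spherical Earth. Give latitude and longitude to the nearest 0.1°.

Write both endpoints as unit vectors p₁, p₂ with components (cos φ cos λ, cos φ sin λ, sin φ).
The central angle between the endpoints is δ = arccos(p₁·p₂) ≈ 2.355 rad (134.9°).
Interpolate at f = 5/8 with slerp weights a = sin((1−f)δ)/sin δ ≈ 1.091, b = sin(fδ)/sin δ ≈ 1.405.
p = a·p₁ + b·p₂ ≈ (-0.952, 0.277, -0.134); φ = arcsin(p_z) ≈ -7.70°, λ = atan2(p_y, p_x) ≈ 163.80°.

≈ (7.7°S, 163.8°E)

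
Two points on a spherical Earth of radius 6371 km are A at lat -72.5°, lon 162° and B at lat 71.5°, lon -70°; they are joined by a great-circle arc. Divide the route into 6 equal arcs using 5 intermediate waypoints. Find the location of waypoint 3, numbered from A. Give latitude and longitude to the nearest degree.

From cos δ = sin φ₁ sin φ₂ + cos φ₁ cos φ₂ cos Δλ, the central angle is δ ≈ 2.869 rad (164.4°).
Interpolate at f = 3/6 with slerp weights a = sin((1−f)δ)/sin δ ≈ 3.685, b = sin(fδ)/sin δ ≈ 3.685.
p = a·p₁ + b·p₂ ≈ (-0.654, -0.756, -0.020); φ = arcsin(p_z) ≈ -1.14°, λ = atan2(p_y, p_x) ≈ -130.85°.

≈ lat -1°, lon -131°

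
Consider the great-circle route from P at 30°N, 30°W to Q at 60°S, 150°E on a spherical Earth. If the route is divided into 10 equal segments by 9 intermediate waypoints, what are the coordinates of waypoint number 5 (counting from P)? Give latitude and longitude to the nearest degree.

≈ 45°S, 30°W

Convert each endpoint to a unit vector on the sphere (x = cos φ cos λ, y = cos φ sin λ, z = sin φ).
The central angle between the endpoints is δ = arccos(p₁·p₂) ≈ 2.618 rad (150.0°).
Interpolate at f = 5/10 with slerp weights a = sin((1−f)δ)/sin δ ≈ 1.932, b = sin(fδ)/sin δ ≈ 1.932.
p = a·p₁ + b·p₂ ≈ (0.612, -0.354, -0.707); φ = arcsin(p_z) ≈ -45.00°, λ = atan2(p_y, p_x) ≈ -30.00°.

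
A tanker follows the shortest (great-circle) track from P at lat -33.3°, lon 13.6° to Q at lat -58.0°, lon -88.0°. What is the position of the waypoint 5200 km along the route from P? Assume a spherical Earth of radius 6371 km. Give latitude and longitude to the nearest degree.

Convert each endpoint to a unit vector on the sphere (x = cos φ cos λ, y = cos φ sin λ, z = sin φ).
The central angle between the endpoints is δ = arccos(p₁·p₂) ≈ 1.185 rad (67.9°). The total great-circle distance is δ·R ≈ 1.185 × 6371 ≈ 7548 km, so the target fraction is f = 5200/7548 ≈ 0.689.
Interpolate at f ≈ 0.689 with slerp weights a = sin((1−f)δ)/sin δ ≈ 0.389, b = sin(fδ)/sin δ ≈ 0.786.
p = a·p₁ + b·p₂ ≈ (0.330, -0.340, -0.880); φ = arcsin(p_z) ≈ -61.69°, λ = atan2(p_y, p_x) ≈ -45.82°.

≈ lat -62°, lon -46°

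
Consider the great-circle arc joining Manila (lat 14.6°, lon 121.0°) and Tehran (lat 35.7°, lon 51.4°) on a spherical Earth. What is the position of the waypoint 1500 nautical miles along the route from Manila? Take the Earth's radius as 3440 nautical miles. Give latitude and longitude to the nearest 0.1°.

From cos δ = sin φ₁ sin φ₂ + cos φ₁ cos φ₂ cos Δλ, the central angle is δ ≈ 1.136 rad (65.1°). The total great-circle distance is δ·R ≈ 1.136 × 3440 ≈ 3909 nmi, so the target fraction is f = 1500/3909 ≈ 0.384.
Interpolate at f ≈ 0.384 with slerp weights a = sin((1−f)δ)/sin δ ≈ 0.710, b = sin(fδ)/sin δ ≈ 0.466.
p = a·p₁ + b·p₂ ≈ (-0.118, 0.885, 0.451); φ = arcsin(p_z) ≈ 26.79°, λ = atan2(p_y, p_x) ≈ 97.61°.

≈ lat 26.8°, lon 97.6°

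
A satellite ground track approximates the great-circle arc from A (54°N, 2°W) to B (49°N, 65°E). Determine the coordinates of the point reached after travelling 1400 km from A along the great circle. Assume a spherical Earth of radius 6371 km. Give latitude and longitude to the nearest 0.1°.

Convert each endpoint to a unit vector on the sphere (x = cos φ cos λ, y = cos φ sin λ, z = sin φ).
The central angle between the endpoints is δ = arccos(p₁·p₂) ≈ 0.706 rad (40.4°). The total great-circle distance is δ·R ≈ 0.706 × 6371 ≈ 4495 km, so the target fraction is f = 1400/4495 ≈ 0.311.
Interpolate at f ≈ 0.311 with slerp weights a = sin((1−f)δ)/sin δ ≈ 0.720, b = sin(fδ)/sin δ ≈ 0.336.
p = a·p₁ + b·p₂ ≈ (0.516, 0.185, 0.836); φ = arcsin(p_z) ≈ 56.74°, λ = atan2(p_y, p_x) ≈ 19.73°.

≈ (56.7°N, 19.7°E)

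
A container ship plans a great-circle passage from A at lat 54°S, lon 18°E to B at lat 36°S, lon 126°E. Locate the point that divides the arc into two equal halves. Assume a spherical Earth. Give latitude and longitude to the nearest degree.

≈ lat 59°S, lon 84°E

Convert each endpoint to a unit vector on the sphere (x = cos φ cos λ, y = cos φ sin λ, z = sin φ).
The central angle between the endpoints is δ = arccos(p₁·p₂) ≈ 1.236 rad (70.8°).
Interpolate at f = 1/2 with slerp weights a = sin((1−f)δ)/sin δ ≈ 0.613, b = sin(fδ)/sin δ ≈ 0.613.
p = a·p₁ + b·p₂ ≈ (0.051, 0.513, -0.857); φ = arcsin(p_z) ≈ -58.97°, λ = atan2(p_y, p_x) ≈ 84.30°.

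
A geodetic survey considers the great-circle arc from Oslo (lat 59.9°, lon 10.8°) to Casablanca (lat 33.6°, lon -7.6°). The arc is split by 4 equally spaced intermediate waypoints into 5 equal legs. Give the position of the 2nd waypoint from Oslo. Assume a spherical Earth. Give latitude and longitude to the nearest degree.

Convert each endpoint to a unit vector on the sphere (x = cos φ cos λ, y = cos φ sin λ, z = sin φ).
The central angle between the endpoints is δ = arccos(p₁·p₂) ≈ 0.505 rad (28.9°).
Interpolate at f = 2/5 with slerp weights a = sin((1−f)δ)/sin δ ≈ 0.617, b = sin(fδ)/sin δ ≈ 0.415.
p = a·p₁ + b·p₂ ≈ (0.646, 0.012, 0.763); φ = arcsin(p_z) ≈ 49.74°, λ = atan2(p_y, p_x) ≈ 1.09°.

≈ lat 50°, lon 1°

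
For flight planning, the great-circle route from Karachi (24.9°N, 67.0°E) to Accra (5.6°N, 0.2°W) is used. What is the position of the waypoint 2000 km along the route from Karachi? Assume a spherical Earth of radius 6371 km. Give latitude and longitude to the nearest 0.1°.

Write both endpoints as unit vectors p₁, p₂ with components (cos φ cos λ, cos φ sin λ, sin φ).
The central angle between the endpoints is δ = arccos(p₁·p₂) ≈ 1.169 rad (67.0°). The total great-circle distance is δ·R ≈ 1.169 × 6371 ≈ 7449 km, so the target fraction is f = 2000/7449 ≈ 0.268.
Interpolate at f ≈ 0.268 with slerp weights a = sin((1−f)δ)/sin δ ≈ 0.820, b = sin(fδ)/sin δ ≈ 0.335.
p = a·p₁ + b·p₂ ≈ (0.624, 0.683, 0.378); φ = arcsin(p_z) ≈ 22.21°, λ = atan2(p_y, p_x) ≈ 47.58°.

≈ 22.2°N, 47.6°E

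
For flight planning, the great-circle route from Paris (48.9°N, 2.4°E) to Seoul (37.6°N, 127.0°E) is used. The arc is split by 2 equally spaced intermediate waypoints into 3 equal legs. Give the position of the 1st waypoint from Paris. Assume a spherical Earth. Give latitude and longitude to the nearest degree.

The haversine formula gives a central angle δ ≈ 1.406 rad (80.6°) between the endpoints.
Interpolate at f = 1/3 with slerp weights a = sin((1−f)δ)/sin δ ≈ 0.817, b = sin(fδ)/sin δ ≈ 0.458.
p = a·p₁ + b·p₂ ≈ (0.318, 0.312, 0.895); φ = arcsin(p_z) ≈ 63.52°, λ = atan2(p_y, p_x) ≈ 44.45°.

≈ 64°N, 44°E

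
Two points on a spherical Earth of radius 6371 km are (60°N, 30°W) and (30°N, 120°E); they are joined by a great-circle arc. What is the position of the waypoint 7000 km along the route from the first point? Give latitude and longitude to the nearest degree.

Convert each endpoint to a unit vector on the sphere (x = cos φ cos λ, y = cos φ sin λ, z = sin φ).
The central angle between the endpoints is δ = arccos(p₁·p₂) ≈ 1.513 rad (86.7°). The total great-circle distance is δ·R ≈ 1.513 × 6371 ≈ 9638 km, so the target fraction is f = 7000/9638 ≈ 0.726.
Interpolate at f ≈ 0.726 with slerp weights a = sin((1−f)δ)/sin δ ≈ 0.403, b = sin(fδ)/sin δ ≈ 0.892.
p = a·p₁ + b·p₂ ≈ (-0.212, 0.568, 0.795); φ = arcsin(p_z) ≈ 52.66°, λ = atan2(p_y, p_x) ≈ 110.44°.

≈ (53°N, 110°E)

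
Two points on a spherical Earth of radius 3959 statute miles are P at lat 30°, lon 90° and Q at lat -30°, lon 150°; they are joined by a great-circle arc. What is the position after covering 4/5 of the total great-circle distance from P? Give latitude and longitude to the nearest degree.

Convert each endpoint to a unit vector on the sphere (x = cos φ cos λ, y = cos φ sin λ, z = sin φ).
The central angle between the endpoints is δ = arccos(p₁·p₂) ≈ 1.445 rad (82.8°).
Interpolate at f = 4/5 with slerp weights a = sin((1−f)δ)/sin δ ≈ 0.287, b = sin(fδ)/sin δ ≈ 0.923.
p = a·p₁ + b·p₂ ≈ (-0.692, 0.648, -0.318); φ = arcsin(p_z) ≈ -18.52°, λ = atan2(p_y, p_x) ≈ 136.86°.

≈ lat -19°, lon 137°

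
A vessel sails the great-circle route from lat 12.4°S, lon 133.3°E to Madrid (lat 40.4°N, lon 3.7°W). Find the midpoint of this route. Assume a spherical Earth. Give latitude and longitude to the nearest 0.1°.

≈ lat 33.0°N, lon 82.2°E

Convert each endpoint to a unit vector on the sphere (x = cos φ cos λ, y = cos φ sin λ, z = sin φ).
The central angle between the endpoints is δ = arccos(p₁·p₂) ≈ 2.323 rad (133.1°).
Interpolate at f = 1/2 with slerp weights a = sin((1−f)δ)/sin δ ≈ 1.256, b = sin(fδ)/sin δ ≈ 1.256.
p = a·p₁ + b·p₂ ≈ (0.113, 0.831, 0.544); φ = arcsin(p_z) ≈ 32.98°, λ = atan2(p_y, p_x) ≈ 82.24°.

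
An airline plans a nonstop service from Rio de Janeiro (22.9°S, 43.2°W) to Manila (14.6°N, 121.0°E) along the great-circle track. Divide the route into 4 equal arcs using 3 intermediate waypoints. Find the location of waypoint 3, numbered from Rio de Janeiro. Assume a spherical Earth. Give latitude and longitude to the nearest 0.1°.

Convert each endpoint to a unit vector on the sphere (x = cos φ cos λ, y = cos φ sin λ, z = sin φ).
The central angle between the endpoints is δ = arccos(p₁·p₂) ≈ 2.843 rad (162.9°).
Interpolate at f = 3/4 with slerp weights a = sin((1−f)δ)/sin δ ≈ 2.220, b = sin(fδ)/sin δ ≈ 2.880.
p = a·p₁ + b·p₂ ≈ (0.056, 0.989, -0.138); φ = arcsin(p_z) ≈ -7.93°, λ = atan2(p_y, p_x) ≈ 86.79°.

≈ (7.9°S, 86.8°E)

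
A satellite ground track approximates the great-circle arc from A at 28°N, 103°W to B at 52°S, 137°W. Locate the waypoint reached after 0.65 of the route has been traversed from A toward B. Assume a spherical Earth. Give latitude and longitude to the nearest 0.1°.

Write both endpoints as unit vectors p₁, p₂ with components (cos φ cos λ, cos φ sin λ, sin φ).
The central angle between the endpoints is δ = arccos(p₁·p₂) ≈ 1.490 rad (85.4°).
Interpolate at f = 0.65 with slerp weights a = sin((1−f)δ)/sin δ ≈ 0.500, b = sin(fδ)/sin δ ≈ 0.827.
p = a·p₁ + b·p₂ ≈ (-0.472, -0.777, -0.417); φ = arcsin(p_z) ≈ -24.63°, λ = atan2(p_y, p_x) ≈ -121.25°.

≈ 24.6°S, 121.2°W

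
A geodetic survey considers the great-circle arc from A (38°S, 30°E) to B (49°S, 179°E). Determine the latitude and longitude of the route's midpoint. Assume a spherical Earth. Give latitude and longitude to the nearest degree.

≈ (73°S, 86°E)

From cos δ = sin φ₁ sin φ₂ + cos φ₁ cos φ₂ cos Δλ, the central angle is δ ≈ 1.549 rad (88.8°).
Interpolate at f = 1/2 with slerp weights a = sin((1−f)δ)/sin δ ≈ 0.700, b = sin(fδ)/sin δ ≈ 0.700.
p = a·p₁ + b·p₂ ≈ (0.019, 0.284, -0.959); φ = arcsin(p_z) ≈ -73.48°, λ = atan2(p_y, p_x) ≈ 86.26°.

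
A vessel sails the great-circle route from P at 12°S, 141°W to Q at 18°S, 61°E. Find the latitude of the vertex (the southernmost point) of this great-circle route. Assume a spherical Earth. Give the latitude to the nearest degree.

≈ 55°S

The great circle lies in the plane with unit normal n̂ = (p₁ × p₂)/|p₁ × p₂|.
Here n̂_z ≈ -0.579; the vertex latitude is φ_max = arccos|n̂_z| ≈ 54.6°.
Check via Clairaut: cos φ_max = |cos φ₁| · sin C = cos(12.0°)·sin(143.7°) ≈ 0.579, again giving ≈ 54.6°.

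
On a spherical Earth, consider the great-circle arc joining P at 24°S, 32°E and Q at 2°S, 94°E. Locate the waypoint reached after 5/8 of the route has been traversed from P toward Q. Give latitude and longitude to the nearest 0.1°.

≈ 12.0°S, 72.1°E

Write both endpoints as unit vectors p₁, p₂ with components (cos φ cos λ, cos φ sin λ, sin φ).
The central angle between the endpoints is δ = arccos(p₁·p₂) ≈ 1.112 rad (63.7°).
Interpolate at f = 5/8 with slerp weights a = sin((1−f)δ)/sin δ ≈ 0.452, b = sin(fδ)/sin δ ≈ 0.714.
p = a·p₁ + b·p₂ ≈ (0.300, 0.931, -0.209); φ = arcsin(p_z) ≈ -12.04°, λ = atan2(p_y, p_x) ≈ 72.12°.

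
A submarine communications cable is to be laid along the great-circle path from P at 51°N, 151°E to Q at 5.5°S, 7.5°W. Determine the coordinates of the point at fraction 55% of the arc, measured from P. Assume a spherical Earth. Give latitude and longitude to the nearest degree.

≈ 50°N, 16°E

Write both endpoints as unit vectors p₁, p₂ with components (cos φ cos λ, cos φ sin λ, sin φ).
The central angle between the endpoints is δ = arccos(p₁·p₂) ≈ 2.288 rad (131.1°).
Interpolate at f = 0.55 with slerp weights a = sin((1−f)δ)/sin δ ≈ 1.137, b = sin(fδ)/sin δ ≈ 1.263.
p = a·p₁ + b·p₂ ≈ (0.620, 0.183, 0.763); φ = arcsin(p_z) ≈ 49.72°, λ = atan2(p_y, p_x) ≈ 16.44°.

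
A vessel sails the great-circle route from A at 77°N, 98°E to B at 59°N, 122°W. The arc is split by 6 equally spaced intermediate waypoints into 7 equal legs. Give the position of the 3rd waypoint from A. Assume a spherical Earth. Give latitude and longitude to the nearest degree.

≈ 81°N, 155°W

From cos δ = sin φ₁ sin φ₂ + cos φ₁ cos φ₂ cos Δλ, the central angle is δ ≈ 0.728 rad (41.7°).
Interpolate at f = 3/7 with slerp weights a = sin((1−f)δ)/sin δ ≈ 0.607, b = sin(fδ)/sin δ ≈ 0.461.
p = a·p₁ + b·p₂ ≈ (-0.145, -0.066, 0.987); φ = arcsin(p_z) ≈ 80.83°, λ = atan2(p_y, p_x) ≈ -155.45°.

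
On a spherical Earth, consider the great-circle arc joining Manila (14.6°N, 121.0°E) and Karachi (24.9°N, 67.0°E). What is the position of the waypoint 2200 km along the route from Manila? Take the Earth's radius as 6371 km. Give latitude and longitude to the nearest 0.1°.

Convert each endpoint to a unit vector on the sphere (x = cos φ cos λ, y = cos φ sin λ, z = sin φ).
The central angle between the endpoints is δ = arccos(p₁·p₂) ≈ 0.899 rad (51.5°). The total great-circle distance is δ·R ≈ 0.899 × 6371 ≈ 5730 km, so the target fraction is f = 2200/5730 ≈ 0.384.
Interpolate at f ≈ 0.384 with slerp weights a = sin((1−f)δ)/sin δ ≈ 0.672, b = sin(fδ)/sin δ ≈ 0.432.
p = a·p₁ + b·p₂ ≈ (-0.182, 0.918, 0.351); φ = arcsin(p_z) ≈ 20.57°, λ = atan2(p_y, p_x) ≈ 101.19°.

≈ 20.6°N, 101.2°E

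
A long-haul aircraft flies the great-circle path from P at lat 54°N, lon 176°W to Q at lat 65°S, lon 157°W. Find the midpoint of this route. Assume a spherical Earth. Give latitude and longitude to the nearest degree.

≈ lat 6°S, lon 168°W

Write both endpoints as unit vectors p₁, p₂ with components (cos φ cos λ, cos φ sin λ, sin φ).
The central angle between the endpoints is δ = arccos(p₁·p₂) ≈ 2.092 rad (119.9°).
Interpolate at f = 1/2 with slerp weights a = sin((1−f)δ)/sin δ ≈ 0.998, b = sin(fδ)/sin δ ≈ 0.998.
p = a·p₁ + b·p₂ ≈ (-0.974, -0.206, -0.097); φ = arcsin(p_z) ≈ -5.57°, λ = atan2(p_y, p_x) ≈ -168.07°.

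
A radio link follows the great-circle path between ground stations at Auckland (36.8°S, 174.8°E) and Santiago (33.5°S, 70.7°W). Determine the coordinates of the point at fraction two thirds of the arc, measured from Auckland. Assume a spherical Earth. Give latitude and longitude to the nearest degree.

≈ 49°S, 104°W

Write both endpoints as unit vectors p₁, p₂ with components (cos φ cos λ, cos φ sin λ, sin φ).
The central angle between the endpoints is δ = arccos(p₁·p₂) ≈ 1.517 rad (86.9°).
Interpolate at f = 2/3 with slerp weights a = sin((1−f)δ)/sin δ ≈ 0.485, b = sin(fδ)/sin δ ≈ 0.849.
p = a·p₁ + b·p₂ ≈ (-0.153, -0.633, -0.759); φ = arcsin(p_z) ≈ -49.38°, λ = atan2(p_y, p_x) ≈ -103.58°.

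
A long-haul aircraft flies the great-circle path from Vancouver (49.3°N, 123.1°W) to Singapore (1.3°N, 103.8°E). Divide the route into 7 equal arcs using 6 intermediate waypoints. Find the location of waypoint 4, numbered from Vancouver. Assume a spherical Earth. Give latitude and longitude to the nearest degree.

The haversine formula gives a central angle δ ≈ 2.013 rad (115.4°) between the endpoints.
Interpolate at f = 4/7 with slerp weights a = sin((1−f)δ)/sin δ ≈ 0.841, b = sin(fδ)/sin δ ≈ 1.010.
p = a·p₁ + b·p₂ ≈ (-0.540, 0.522, 0.660); φ = arcsin(p_z) ≈ 41.32°, λ = atan2(p_y, p_x) ≈ 136.01°.

≈ (41°N, 136°E)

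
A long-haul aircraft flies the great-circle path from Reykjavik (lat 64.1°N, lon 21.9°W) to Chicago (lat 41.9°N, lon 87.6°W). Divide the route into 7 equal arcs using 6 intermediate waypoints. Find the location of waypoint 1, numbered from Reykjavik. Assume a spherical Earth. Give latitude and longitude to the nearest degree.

≈ lat 64°N, lon 36°W

From cos δ = sin φ₁ sin φ₂ + cos φ₁ cos φ₂ cos Δλ, the central angle is δ ≈ 0.746 rad (42.7°).
Interpolate at f = 1/7 with slerp weights a = sin((1−f)δ)/sin δ ≈ 0.879, b = sin(fδ)/sin δ ≈ 0.157.
p = a·p₁ + b·p₂ ≈ (0.361, -0.260, 0.896); φ = arcsin(p_z) ≈ 63.58°, λ = atan2(p_y, p_x) ≈ -35.72°.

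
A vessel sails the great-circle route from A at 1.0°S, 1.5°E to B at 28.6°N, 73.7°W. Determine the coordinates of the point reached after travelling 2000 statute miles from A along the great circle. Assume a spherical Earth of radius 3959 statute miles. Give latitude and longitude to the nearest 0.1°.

Convert each endpoint to a unit vector on the sphere (x = cos φ cos λ, y = cos φ sin λ, z = sin φ).
The central angle between the endpoints is δ = arccos(p₁·p₂) ≈ 1.353 rad (77.5°). The total great-circle distance is δ·R ≈ 1.353 × 3959 ≈ 5357 mi, so the target fraction is f = 2000/5357 ≈ 0.373.
Interpolate at f ≈ 0.373 with slerp weights a = sin((1−f)δ)/sin δ ≈ 0.768, b = sin(fδ)/sin δ ≈ 0.496.
p = a·p₁ + b·p₂ ≈ (0.890, -0.398, 0.224); φ = arcsin(p_z) ≈ 12.94°, λ = atan2(p_y, p_x) ≈ -24.07°.

≈ 12.9°N, 24.1°W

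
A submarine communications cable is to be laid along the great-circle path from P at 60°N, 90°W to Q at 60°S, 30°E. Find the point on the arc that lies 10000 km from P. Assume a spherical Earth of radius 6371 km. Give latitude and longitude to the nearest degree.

The haversine formula gives a central angle δ ≈ 2.636 rad (151.0°) between the endpoints. The total great-circle distance is δ·R ≈ 2.636 × 6371 ≈ 16795 km, so the target fraction is f = 10000/16795 ≈ 0.595.
Interpolate at f ≈ 0.595 with slerp weights a = sin((1−f)δ)/sin δ ≈ 1.809, b = sin(fδ)/sin δ ≈ 2.066.
p = a·p₁ + b·p₂ ≈ (0.894, -0.388, -0.223); φ = arcsin(p_z) ≈ -12.86°, λ = atan2(p_y, p_x) ≈ -23.45°.

≈ 13°S, 23°W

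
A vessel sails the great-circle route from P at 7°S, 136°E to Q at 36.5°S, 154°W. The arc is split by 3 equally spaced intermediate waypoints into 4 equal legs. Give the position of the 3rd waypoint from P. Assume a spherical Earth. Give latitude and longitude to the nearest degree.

Write both endpoints as unit vectors p₁, p₂ with components (cos φ cos λ, cos φ sin λ, sin φ).
The central angle between the endpoints is δ = arccos(p₁·p₂) ≈ 1.218 rad (69.8°).
Interpolate at f = 3/4 with slerp weights a = sin((1−f)δ)/sin δ ≈ 0.320, b = sin(fδ)/sin δ ≈ 0.844.
p = a·p₁ + b·p₂ ≈ (-0.838, -0.077, -0.541); φ = arcsin(p_z) ≈ -32.73°, λ = atan2(p_y, p_x) ≈ -174.75°.

≈ 33°S, 175°W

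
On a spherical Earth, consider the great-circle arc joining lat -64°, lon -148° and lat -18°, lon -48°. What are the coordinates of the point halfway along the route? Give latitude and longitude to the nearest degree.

≈ lat -51°, lon -74°

From cos δ = sin φ₁ sin φ₂ + cos φ₁ cos φ₂ cos Δλ, the central angle is δ ≈ 1.364 rad (78.2°).
Interpolate at f = 1/2 with slerp weights a = sin((1−f)δ)/sin δ ≈ 0.644, b = sin(fδ)/sin δ ≈ 0.644.
p = a·p₁ + b·p₂ ≈ (0.170, -0.605, -0.778); φ = arcsin(p_z) ≈ -51.07°, λ = atan2(p_y, p_x) ≈ -74.26°.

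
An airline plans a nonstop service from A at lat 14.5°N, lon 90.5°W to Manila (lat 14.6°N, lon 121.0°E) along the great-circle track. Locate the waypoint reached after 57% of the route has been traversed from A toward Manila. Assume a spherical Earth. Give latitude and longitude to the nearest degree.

≈ lat 43°N, lon 178°W

Convert each endpoint to a unit vector on the sphere (x = cos φ cos λ, y = cos φ sin λ, z = sin φ).
The central angle between the endpoints is δ = arccos(p₁·p₂) ≈ 2.398 rad (137.4°).
Interpolate at f = 0.57 with slerp weights a = sin((1−f)δ)/sin δ ≈ 1.266, b = sin(fδ)/sin δ ≈ 1.446.
p = a·p₁ + b·p₂ ≈ (-0.731, -0.027, 0.682); φ = arcsin(p_z) ≈ 42.96°, λ = atan2(p_y, p_x) ≈ -177.90°.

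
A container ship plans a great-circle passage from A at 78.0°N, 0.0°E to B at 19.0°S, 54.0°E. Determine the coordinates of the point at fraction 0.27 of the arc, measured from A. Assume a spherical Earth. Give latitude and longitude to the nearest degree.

From cos δ = sin φ₁ sin φ₂ + cos φ₁ cos φ₂ cos Δλ, the central angle is δ ≈ 1.775 rad (101.7°).
Interpolate at f = 0.27 with slerp weights a = sin((1−f)δ)/sin δ ≈ 0.983, b = sin(fδ)/sin δ ≈ 0.471.
p = a·p₁ + b·p₂ ≈ (0.466, 0.360, 0.808); φ = arcsin(p_z) ≈ 53.91°, λ = atan2(p_y, p_x) ≈ 37.70°.

≈ 54°N, 38°E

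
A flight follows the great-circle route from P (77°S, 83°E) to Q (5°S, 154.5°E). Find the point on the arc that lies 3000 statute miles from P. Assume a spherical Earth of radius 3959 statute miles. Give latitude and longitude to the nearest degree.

≈ (41°S, 144°E)

Write both endpoints as unit vectors p₁, p₂ with components (cos φ cos λ, cos φ sin λ, sin φ).
The central angle between the endpoints is δ = arccos(p₁·p₂) ≈ 1.414 rad (81.0°). The total great-circle distance is δ·R ≈ 1.414 × 3959 ≈ 5599 mi, so the target fraction is f = 3000/5599 ≈ 0.536.
Interpolate at f ≈ 0.536 with slerp weights a = sin((1−f)δ)/sin δ ≈ 0.618, b = sin(fδ)/sin δ ≈ 0.696.
p = a·p₁ + b·p₂ ≈ (-0.609, 0.436, -0.663); φ = arcsin(p_z) ≈ -41.50°, λ = atan2(p_y, p_x) ≈ 144.36°.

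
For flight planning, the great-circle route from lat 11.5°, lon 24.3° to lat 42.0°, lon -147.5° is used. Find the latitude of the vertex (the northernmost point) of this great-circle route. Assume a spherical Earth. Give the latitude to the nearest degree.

≈ 83°

The great circle lies in the plane with unit normal n̂ = (p₁ × p₂)/|p₁ × p₂|.
Here n̂_z ≈ -0.128; the vertex latitude is φ_max = arccos|n̂_z| ≈ 82.6°.
Check via Clairaut: cos φ_max = |cos φ₁| · sin C = cos(11.5°)·sin(7.5°) ≈ 0.128, again giving ≈ 82.6°.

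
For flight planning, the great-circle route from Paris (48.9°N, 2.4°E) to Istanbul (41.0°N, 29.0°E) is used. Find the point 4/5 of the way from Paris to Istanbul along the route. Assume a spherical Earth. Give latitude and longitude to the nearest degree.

≈ 43°N, 24°E

The haversine formula gives a central angle δ ≈ 0.354 rad (20.3°) between the endpoints.
Interpolate at f = 4/5 with slerp weights a = sin((1−f)δ)/sin δ ≈ 0.204, b = sin(fδ)/sin δ ≈ 0.806.
p = a·p₁ + b·p₂ ≈ (0.666, 0.301, 0.683); φ = arcsin(p_z) ≈ 43.05°, λ = atan2(p_y, p_x) ≈ 24.29°.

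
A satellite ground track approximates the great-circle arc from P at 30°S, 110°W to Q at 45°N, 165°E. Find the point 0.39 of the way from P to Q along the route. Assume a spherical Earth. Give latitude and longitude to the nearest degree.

From cos δ = sin φ₁ sin φ₂ + cos φ₁ cos φ₂ cos Δλ, the central angle is δ ≈ 1.876 rad (107.5°).
Interpolate at f = 0.39 with slerp weights a = sin((1−f)δ)/sin δ ≈ 0.954, b = sin(fδ)/sin δ ≈ 0.700.
p = a·p₁ + b·p₂ ≈ (-0.761, -0.649, 0.018); φ = arcsin(p_z) ≈ 1.03°, λ = atan2(p_y, p_x) ≈ -139.56°.

≈ 1°N, 140°W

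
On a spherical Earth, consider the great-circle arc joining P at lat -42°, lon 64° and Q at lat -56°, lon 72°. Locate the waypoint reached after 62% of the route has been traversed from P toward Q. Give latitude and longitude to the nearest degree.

The haversine formula gives a central angle δ ≈ 0.261 rad (14.9°) between the endpoints.
Interpolate at f = 0.62 with slerp weights a = sin((1−f)δ)/sin δ ≈ 0.384, b = sin(fδ)/sin δ ≈ 0.624.
p = a·p₁ + b·p₂ ≈ (0.233, 0.588, -0.774); φ = arcsin(p_z) ≈ -50.75°, λ = atan2(p_y, p_x) ≈ 68.40°.

≈ lat -51°, lon 68°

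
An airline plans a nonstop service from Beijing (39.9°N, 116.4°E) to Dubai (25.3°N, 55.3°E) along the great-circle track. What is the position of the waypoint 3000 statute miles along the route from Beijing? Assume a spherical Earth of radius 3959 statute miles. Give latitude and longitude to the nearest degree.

≈ 30°N, 64°E

From cos δ = sin φ₁ sin φ₂ + cos φ₁ cos φ₂ cos Δλ, the central angle is δ ≈ 0.916 rad (52.5°). The total great-circle distance is δ·R ≈ 0.916 × 3959 ≈ 3625 mi, so the target fraction is f = 3000/3625 ≈ 0.828.
Interpolate at f ≈ 0.828 with slerp weights a = sin((1−f)δ)/sin δ ≈ 0.198, b = sin(fδ)/sin δ ≈ 0.867.
p = a·p₁ + b·p₂ ≈ (0.379, 0.780, 0.498); φ = arcsin(p_z) ≈ 29.84°, λ = atan2(p_y, p_x) ≈ 64.13°.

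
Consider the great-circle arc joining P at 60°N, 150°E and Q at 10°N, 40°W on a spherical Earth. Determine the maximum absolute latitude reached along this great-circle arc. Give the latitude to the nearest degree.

The great circle lies in the plane with unit normal n̂ = (p₁ × p₂)/|p₁ × p₂|.
Here n̂_z ≈ +0.091; the vertex latitude is φ_max = arccos|n̂_z| ≈ 84.8°.
Check via Clairaut: cos φ_max = |cos φ₁| · sin C = cos(60.0°)·sin(10.5°) ≈ 0.091, again giving ≈ 84.8°.

≈ 85°N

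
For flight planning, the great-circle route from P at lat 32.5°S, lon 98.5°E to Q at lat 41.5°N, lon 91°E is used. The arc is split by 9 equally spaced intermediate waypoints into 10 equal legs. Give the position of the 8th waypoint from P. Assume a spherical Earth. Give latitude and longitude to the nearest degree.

≈ lat 27°N, lon 93°E

The haversine formula gives a central angle δ ≈ 1.297 rad (74.3°) between the endpoints.
Interpolate at f = 8/10 with slerp weights a = sin((1−f)δ)/sin δ ≈ 0.266, b = sin(fδ)/sin δ ≈ 0.895.
p = a·p₁ + b·p₂ ≈ (-0.045, 0.892, 0.450); φ = arcsin(p_z) ≈ 26.72°, λ = atan2(p_y, p_x) ≈ 92.88°.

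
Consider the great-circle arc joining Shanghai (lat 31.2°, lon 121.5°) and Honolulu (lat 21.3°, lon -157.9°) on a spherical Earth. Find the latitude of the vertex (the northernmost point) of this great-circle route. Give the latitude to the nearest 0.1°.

The great circle lies in the plane with unit normal n̂ = (p₁ × p₂)/|p₁ × p₂|.
Here n̂_z ≈ +0.829; the vertex latitude is φ_max = arccos|n̂_z| ≈ 34.0°.
Check via Clairaut: cos φ_max = |cos φ₁| · sin C = cos(31.2°)·sin(75.8°) ≈ 0.829, again giving ≈ 34.0°.

≈ 34.0°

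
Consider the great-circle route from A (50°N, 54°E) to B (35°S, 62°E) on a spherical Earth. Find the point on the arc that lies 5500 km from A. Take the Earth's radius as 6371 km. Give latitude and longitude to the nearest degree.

≈ (1°N, 59°E)

Convert each endpoint to a unit vector on the sphere (x = cos φ cos λ, y = cos φ sin λ, z = sin φ).
The central angle between the endpoints is δ = arccos(p₁·p₂) ≈ 1.489 rad (85.3°). The total great-circle distance is δ·R ≈ 1.489 × 6371 ≈ 9484 km, so the target fraction is f = 5500/9484 ≈ 0.580.
Interpolate at f ≈ 0.580 with slerp weights a = sin((1−f)δ)/sin δ ≈ 0.587, b = sin(fδ)/sin δ ≈ 0.763.
p = a·p₁ + b·p₂ ≈ (0.515, 0.857, 0.013); φ = arcsin(p_z) ≈ 0.72°, λ = atan2(p_y, p_x) ≈ 58.99°.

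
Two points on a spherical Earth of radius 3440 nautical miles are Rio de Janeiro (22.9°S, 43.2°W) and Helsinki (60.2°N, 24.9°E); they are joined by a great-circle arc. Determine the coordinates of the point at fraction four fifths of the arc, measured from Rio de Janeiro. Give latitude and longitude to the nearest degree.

≈ 47°N, 1°W

Convert each endpoint to a unit vector on the sphere (x = cos φ cos λ, y = cos φ sin λ, z = sin φ).
The central angle between the endpoints is δ = arccos(p₁·p₂) ≈ 1.738 rad (99.6°).
Interpolate at f = 4/5 with slerp weights a = sin((1−f)δ)/sin δ ≈ 0.346, b = sin(fδ)/sin δ ≈ 0.998.
p = a·p₁ + b·p₂ ≈ (0.682, -0.009, 0.731); φ = arcsin(p_z) ≈ 47.01°, λ = atan2(p_y, p_x) ≈ -0.77°.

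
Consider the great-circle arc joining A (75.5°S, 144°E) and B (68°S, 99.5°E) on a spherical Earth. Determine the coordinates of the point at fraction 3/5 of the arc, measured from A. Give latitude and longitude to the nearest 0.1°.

≈ (72.1°S, 112.9°E)

The haversine formula gives a central angle δ ≈ 0.267 rad (15.3°) between the endpoints.
Interpolate at f = 3/5 with slerp weights a = sin((1−f)δ)/sin δ ≈ 0.404, b = sin(fδ)/sin δ ≈ 0.605.
p = a·p₁ + b·p₂ ≈ (-0.119, 0.283, -0.952); φ = arcsin(p_z) ≈ -72.13°, λ = atan2(p_y, p_x) ≈ 112.86°.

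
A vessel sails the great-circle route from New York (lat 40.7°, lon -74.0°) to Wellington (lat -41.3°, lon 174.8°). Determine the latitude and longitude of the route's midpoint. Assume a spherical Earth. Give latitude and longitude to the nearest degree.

Write both endpoints as unit vectors p₁, p₂ with components (cos φ cos λ, cos φ sin λ, sin φ).
The central angle between the endpoints is δ = arccos(p₁·p₂) ≈ 2.261 rad (129.5°).
Interpolate at f = 1/2 with slerp weights a = sin((1−f)δ)/sin δ ≈ 1.173, b = sin(fδ)/sin δ ≈ 1.173.
p = a·p₁ + b·p₂ ≈ (-0.632, -0.775, -0.009); φ = arcsin(p_z) ≈ -0.53°, λ = atan2(p_y, p_x) ≈ -129.22°.

≈ lat -1°, lon -129°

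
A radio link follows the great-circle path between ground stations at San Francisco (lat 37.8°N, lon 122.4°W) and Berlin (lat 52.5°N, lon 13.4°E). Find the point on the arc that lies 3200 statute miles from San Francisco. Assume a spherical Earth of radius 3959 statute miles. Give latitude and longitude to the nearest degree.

≈ lat 70°N, lon 58°W

The haversine formula gives a central angle δ ≈ 1.429 rad (81.9°) between the endpoints. The total great-circle distance is δ·R ≈ 1.429 × 3959 ≈ 5657 mi, so the target fraction is f = 3200/5657 ≈ 0.566.
Interpolate at f ≈ 0.566 with slerp weights a = sin((1−f)δ)/sin δ ≈ 0.587, b = sin(fδ)/sin δ ≈ 0.730.
p = a·p₁ + b·p₂ ≈ (0.184, -0.289, 0.940); φ = arcsin(p_z) ≈ 69.98°, λ = atan2(p_y, p_x) ≈ -57.53°.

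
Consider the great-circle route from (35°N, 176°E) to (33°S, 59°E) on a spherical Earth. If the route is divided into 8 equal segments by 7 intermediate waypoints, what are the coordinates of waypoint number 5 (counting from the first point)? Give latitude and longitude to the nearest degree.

The haversine formula gives a central angle δ ≈ 2.245 rad (128.6°) between the endpoints.
Interpolate at f = 5/8 with slerp weights a = sin((1−f)δ)/sin δ ≈ 0.955, b = sin(fδ)/sin δ ≈ 1.262.
p = a·p₁ + b·p₂ ≈ (-0.235, 0.962, -0.140); φ = arcsin(p_z) ≈ -8.03°, λ = atan2(p_y, p_x) ≈ 103.73°.

≈ (8°S, 104°E)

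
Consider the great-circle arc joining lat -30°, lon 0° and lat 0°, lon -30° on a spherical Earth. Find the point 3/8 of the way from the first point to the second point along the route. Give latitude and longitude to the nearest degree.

Convert each endpoint to a unit vector on the sphere (x = cos φ cos λ, y = cos φ sin λ, z = sin φ).
The central angle between the endpoints is δ = arccos(p₁·p₂) ≈ 0.723 rad (41.4°).
Interpolate at f = 3/8 with slerp weights a = sin((1−f)δ)/sin δ ≈ 0.660, b = sin(fδ)/sin δ ≈ 0.405.
p = a·p₁ + b·p₂ ≈ (0.922, -0.202, -0.330); φ = arcsin(p_z) ≈ -19.27°, λ = atan2(p_y, p_x) ≈ -12.38°.

≈ lat -19°, lon -12°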